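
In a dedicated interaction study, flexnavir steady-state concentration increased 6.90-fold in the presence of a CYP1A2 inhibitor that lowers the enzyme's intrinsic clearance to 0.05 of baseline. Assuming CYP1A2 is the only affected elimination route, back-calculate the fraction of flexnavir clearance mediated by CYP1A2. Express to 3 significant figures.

Write x for the fraction cleared via CYP1A2. The observed steady-state concentration change means clearance fell to 1/6.90 = 0.1449 of baseline.
Setting x·0.05 + (1 − x) = 0.1449 and solving: x = (0.1449 − 1)/(0.05 − 1) = 0.900.

0.900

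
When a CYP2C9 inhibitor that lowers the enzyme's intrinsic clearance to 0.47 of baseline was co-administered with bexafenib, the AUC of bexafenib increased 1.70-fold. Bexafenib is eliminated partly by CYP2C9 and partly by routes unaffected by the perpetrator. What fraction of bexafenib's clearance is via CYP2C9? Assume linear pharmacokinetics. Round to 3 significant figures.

0.777

Call the CYP2C9 fraction fm. After the interaction, CL_new/CL_old = fm × 0.47 + (1 − fm).
AUC ratio = 1 / (new CL fraction), so new CL fraction = 1 / 1.70 = 0.5882.
fm × 0.47 + 1 − fm = 0.5882  ⇒  fm × (0.47 − 1) = −0.4118  ⇒  fm = 0.777.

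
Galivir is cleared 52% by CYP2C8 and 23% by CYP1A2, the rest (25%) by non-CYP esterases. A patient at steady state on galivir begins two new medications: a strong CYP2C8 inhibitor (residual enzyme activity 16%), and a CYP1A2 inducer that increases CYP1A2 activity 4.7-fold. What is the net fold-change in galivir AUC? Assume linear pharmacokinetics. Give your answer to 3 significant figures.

CYP2C8: 0.52 × 0.16 = 0.0832
CYP1A2: 0.23 × 4.7 = 1.081
Other: 0.25 (unchanged)
New clearance relative to baseline: 0.0832 + 1.081 + 0.25 = 1.4142.
Because AUC varies inversely with clearance, the combined effect is 1 / 1.4142 = 0.707.

0.707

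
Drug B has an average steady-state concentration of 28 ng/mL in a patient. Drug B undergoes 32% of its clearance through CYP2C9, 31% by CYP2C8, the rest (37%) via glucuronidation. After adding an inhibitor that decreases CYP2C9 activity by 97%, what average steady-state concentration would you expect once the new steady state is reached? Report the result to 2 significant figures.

41 ng/mL

CYP2C9: 0.32 × 0.03 = 0.0096
CYP2C8: 0.31 (unchanged)
Other: 0.37 (unchanged)
Relative clearance = 0.0096 + 0.31 + 0.37 = 0.6896.
With dosing unchanged, average steady-state concentration scales as 1/CL: 28 / 0.6896 = 41 ng/mL.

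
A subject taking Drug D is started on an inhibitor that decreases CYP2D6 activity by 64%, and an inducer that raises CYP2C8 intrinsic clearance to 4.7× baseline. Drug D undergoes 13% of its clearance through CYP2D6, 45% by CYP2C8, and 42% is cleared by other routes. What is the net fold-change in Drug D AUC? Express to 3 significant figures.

CYP2D6: 0.13 × 0.36 = 0.0468
CYP2C8: 0.45 × 4.7 = 2.115
Other: 0.42 (unchanged)
New clearance relative to baseline: 0.0468 + 2.115 + 0.42 = 2.5818.
AUC ∝ 1/CL: fold-change = 1 / 2.5818 = 0.387.

0.387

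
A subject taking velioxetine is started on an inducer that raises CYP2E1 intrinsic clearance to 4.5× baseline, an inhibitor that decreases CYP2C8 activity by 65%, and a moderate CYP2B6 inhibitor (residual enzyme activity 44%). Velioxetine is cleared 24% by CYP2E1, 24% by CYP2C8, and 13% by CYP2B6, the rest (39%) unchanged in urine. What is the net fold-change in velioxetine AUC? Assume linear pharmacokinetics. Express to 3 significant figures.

0.621

CYP2E1: 0.24 × 4.5 = 1.08
CYP2C8: 0.24 × 0.35 = 0.084
CYP2B6: 0.13 × 0.44 = 0.0572
Other: 0.39 (unchanged)
CL_new/CL_old = 1.08 + 0.084 + 0.0572 + 0.39 = 1.6112.
Because AUC varies inversely with clearance, the combined effect is 1 / 1.6112 = 0.621.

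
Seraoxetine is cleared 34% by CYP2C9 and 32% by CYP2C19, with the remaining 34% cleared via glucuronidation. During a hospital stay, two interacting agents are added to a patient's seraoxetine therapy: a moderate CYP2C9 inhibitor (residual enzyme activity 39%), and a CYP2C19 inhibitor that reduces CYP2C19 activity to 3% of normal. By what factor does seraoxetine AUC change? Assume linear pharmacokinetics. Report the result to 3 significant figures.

2.07

CYP2C9: 0.34 × 0.39 = 0.1326
CYP2C19: 0.32 × 0.03 = 0.0096
Other: 0.34 (unchanged)
CL_new/CL_old = 0.1326 + 0.0096 + 0.34 = 0.4822.
Because AUC varies inversely with clearance, the combined effect is 1 / 0.4822 = 2.07.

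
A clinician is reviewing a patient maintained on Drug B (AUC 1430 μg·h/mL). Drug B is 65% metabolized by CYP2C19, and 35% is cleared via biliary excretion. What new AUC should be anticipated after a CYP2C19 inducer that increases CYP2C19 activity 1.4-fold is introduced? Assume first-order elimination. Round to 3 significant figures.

The CYP2C19 pathway (65% of clearance) increases to 1.4× activity: 0.65 × 1.4 = 0.91.
The remaining 35% of clearance is unaffected.
New clearance relative to baseline: 0.91 + 0.35 = 1.26.
With dosing unchanged, AUC scales as 1/CL: 1430 / 1.26 = 1.13 × 10³ μg·h/mL.

1.13 × 10³ μg·h/mL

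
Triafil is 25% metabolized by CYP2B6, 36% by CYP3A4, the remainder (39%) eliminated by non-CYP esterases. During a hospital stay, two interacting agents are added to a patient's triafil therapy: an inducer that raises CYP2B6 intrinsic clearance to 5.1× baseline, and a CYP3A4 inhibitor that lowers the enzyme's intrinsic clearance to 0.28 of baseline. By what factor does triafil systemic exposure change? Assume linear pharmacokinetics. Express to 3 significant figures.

CYP2B6: 0.25 × 5.1 = 1.275
CYP3A4: 0.36 × 0.28 = 0.1008
Other: 0.39 (unchanged)
Relative clearance = 1.275 + 0.1008 + 0.39 = 1.7658.
Systemic exposure ∝ 1/CL: fold-change = 1 / 1.7658 = 0.566.

0.566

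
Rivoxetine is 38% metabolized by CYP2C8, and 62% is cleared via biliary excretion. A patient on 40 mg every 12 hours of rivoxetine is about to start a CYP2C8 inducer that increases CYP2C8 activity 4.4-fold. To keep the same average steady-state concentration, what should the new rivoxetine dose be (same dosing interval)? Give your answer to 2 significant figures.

92 mg

CYP2C8: 0.38 × 4.4 = 1.672
Other: 0.62 (unchanged)
CL_new/CL_old = 1.672 + 0.62 = 2.292.
Exposure is unchanged when dose changes in proportion to clearance. New dose = 40 mg × 2.292 = 92 mg.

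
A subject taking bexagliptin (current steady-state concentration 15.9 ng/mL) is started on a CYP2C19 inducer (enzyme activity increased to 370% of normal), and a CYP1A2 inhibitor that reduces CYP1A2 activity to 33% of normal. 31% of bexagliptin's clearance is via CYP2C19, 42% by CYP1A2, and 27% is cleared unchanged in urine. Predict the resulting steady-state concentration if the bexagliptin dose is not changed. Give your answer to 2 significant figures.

CYP2C19: 0.31 × 3.7 = 1.147
CYP1A2: 0.42 × 0.33 = 0.1386
Other: 0.27 (unchanged)
CL_new/CL_old = 1.147 + 0.1386 + 0.27 = 1.5556.
New steady-state concentration = 15.9 / 1.5556 = 10 ng/mL (concentration scales inversely with clearance).

10 ng/mL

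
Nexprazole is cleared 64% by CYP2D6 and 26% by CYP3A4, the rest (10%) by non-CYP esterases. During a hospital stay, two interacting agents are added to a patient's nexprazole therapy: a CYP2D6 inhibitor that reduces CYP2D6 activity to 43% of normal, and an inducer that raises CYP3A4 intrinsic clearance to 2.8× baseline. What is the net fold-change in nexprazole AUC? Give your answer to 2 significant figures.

0.91

The CYP2D6 pathway (64% of clearance) falls to 0.43× activity: 0.64 × 0.43 = 0.2752.
The CYP3A4 pathway (26% of clearance) rises to 2.8× activity: 0.26 × 2.8 = 0.728.
The remaining 10% of clearance is unaffected.
Relative clearance = 0.2752 + 0.728 + 0.1 = 1.1032.
AUC ∝ 1/CL: fold-change = 1 / 1.1032 = 0.91.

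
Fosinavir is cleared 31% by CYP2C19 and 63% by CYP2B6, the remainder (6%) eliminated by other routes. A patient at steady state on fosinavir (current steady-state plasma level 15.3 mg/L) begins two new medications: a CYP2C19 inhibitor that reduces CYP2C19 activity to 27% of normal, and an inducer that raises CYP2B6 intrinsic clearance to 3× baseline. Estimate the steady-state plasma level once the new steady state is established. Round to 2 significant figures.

The CYP2C19 pathway (31% of clearance) falls to 0.27× activity: 0.31 × 0.27 = 0.0837.
The CYP2B6 pathway (63% of clearance) rises to 3× activity: 0.63 × 3 = 1.89.
The remaining 6% of clearance is unaffected.
Relative clearance = 0.0837 + 1.89 + 0.06 = 2.0337.
Steady-state plasma level ∝ 1/CL: new value = 15.3 / 2.0337 = 7.5 mg/L.

7.5 mg/L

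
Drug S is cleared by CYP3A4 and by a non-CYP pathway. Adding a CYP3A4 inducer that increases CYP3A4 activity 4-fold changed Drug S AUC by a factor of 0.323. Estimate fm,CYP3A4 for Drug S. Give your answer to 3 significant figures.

0.699

CL'/CL = 1 / 0.323 = 3.096
4·fm + (1 − fm) = 3.096
fm = (3.096 − 1) / (4 − 1) = 0.699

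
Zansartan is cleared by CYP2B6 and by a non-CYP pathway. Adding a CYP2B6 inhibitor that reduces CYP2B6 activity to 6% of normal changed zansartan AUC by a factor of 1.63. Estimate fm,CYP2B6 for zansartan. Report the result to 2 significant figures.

0.41

Write x for the fraction cleared via CYP2B6. The observed AUC change means clearance fell to 1/1.63 = 0.6135 of baseline.
Only the CYP2B6 route changed, so 0.6135 = x·0.06 + (1 − x), giving x = 0.41.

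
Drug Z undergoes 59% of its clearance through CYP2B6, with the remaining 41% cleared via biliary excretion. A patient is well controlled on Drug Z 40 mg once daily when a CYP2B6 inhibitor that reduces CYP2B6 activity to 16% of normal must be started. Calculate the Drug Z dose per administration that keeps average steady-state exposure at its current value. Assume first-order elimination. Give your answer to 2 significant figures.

20 mg

The CYP2B6 pathway (59% of clearance) drops to 0.16× activity: 0.59 × 0.16 = 0.0944.
Non-CYP routes (41%) are unchanged.
New clearance relative to baseline: 0.0944 + 0.41 = 0.5044.
Css,avg = (dose rate)/CL, so holding Css fixed requires dose ∝ CL: 40 × 0.5044 = 20 mg.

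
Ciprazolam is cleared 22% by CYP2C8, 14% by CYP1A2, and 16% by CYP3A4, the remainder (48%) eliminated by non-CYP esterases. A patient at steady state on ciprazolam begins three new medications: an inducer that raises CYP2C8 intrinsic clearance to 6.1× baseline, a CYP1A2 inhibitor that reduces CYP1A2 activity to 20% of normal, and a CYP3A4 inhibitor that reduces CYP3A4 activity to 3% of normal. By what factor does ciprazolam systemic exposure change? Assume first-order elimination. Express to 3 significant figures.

0.539

The CYP2C8 pathway (22% of clearance) increases to 6.1× activity: 0.22 × 6.1 = 1.342.
The CYP1A2 pathway (14% of clearance) is reduced to 0.2× activity: 0.14 × 0.2 = 0.028.
The CYP3A4 pathway (16% of clearance) drops to 0.03× activity: 0.16 × 0.03 = 0.0048.
The remaining 48% of clearance is unaffected.
New clearance relative to baseline: 1.342 + 0.028 + 0.0048 + 0.48 = 1.8548.
Net systemic exposure ratio = 1 / 1.8548 = 0.539.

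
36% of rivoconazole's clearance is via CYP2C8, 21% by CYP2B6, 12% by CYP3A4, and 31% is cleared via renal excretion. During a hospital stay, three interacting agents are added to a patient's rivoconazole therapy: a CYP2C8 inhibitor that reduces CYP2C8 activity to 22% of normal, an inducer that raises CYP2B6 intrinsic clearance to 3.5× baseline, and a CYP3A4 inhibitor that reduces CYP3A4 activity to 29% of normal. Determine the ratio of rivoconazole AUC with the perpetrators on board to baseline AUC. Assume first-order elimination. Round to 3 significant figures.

The CYP2C8 pathway (36% of clearance) drops to 0.22× activity: 0.36 × 0.22 = 0.0792.
The CYP2B6 pathway (21% of clearance) increases to 3.5× activity: 0.21 × 3.5 = 0.735.
The CYP3A4 pathway (12% of clearance) falls to 0.29× activity: 0.12 × 0.29 = 0.0348.
Non-CYP routes (31%) are unchanged.
Relative clearance = 0.0792 + 0.735 + 0.0348 + 0.31 = 1.159.
Because AUC varies inversely with clearance, the combined effect is 1 / 1.159 = 0.863.

0.863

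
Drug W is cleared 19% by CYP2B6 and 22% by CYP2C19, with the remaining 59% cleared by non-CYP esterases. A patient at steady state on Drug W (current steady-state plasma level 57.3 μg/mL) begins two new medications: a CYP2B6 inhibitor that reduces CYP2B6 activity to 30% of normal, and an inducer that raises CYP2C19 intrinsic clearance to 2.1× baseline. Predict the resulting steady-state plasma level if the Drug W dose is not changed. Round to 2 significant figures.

The CYP2B6 pathway (19% of clearance) drops to 0.3× activity: 0.19 × 0.3 = 0.057.
The CYP2C19 pathway (22% of clearance) is boosted to 2.1× activity: 0.22 × 2.1 = 0.462.
Non-CYP routes (59%) are unchanged.
New clearance relative to baseline: 0.057 + 0.462 + 0.59 = 1.109.
Steady-state plasma level ∝ 1/CL: new value = 57.3 / 1.109 = 52 μg/mL.

52 μg/mL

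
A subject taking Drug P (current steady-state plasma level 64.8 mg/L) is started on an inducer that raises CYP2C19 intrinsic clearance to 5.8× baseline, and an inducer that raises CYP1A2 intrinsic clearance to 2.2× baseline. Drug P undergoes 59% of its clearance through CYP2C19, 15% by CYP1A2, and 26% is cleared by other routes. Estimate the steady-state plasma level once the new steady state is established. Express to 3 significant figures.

CYP2C19: 0.59 × 5.8 = 3.422
CYP1A2: 0.15 × 2.2 = 0.33
Other: 0.26 (unchanged)
CL_new/CL_old = 3.422 + 0.33 + 0.26 = 4.012.
New steady-state plasma level = 64.8 / 4.012 = 16.2 mg/L (concentration scales inversely with clearance).

16.2 mg/L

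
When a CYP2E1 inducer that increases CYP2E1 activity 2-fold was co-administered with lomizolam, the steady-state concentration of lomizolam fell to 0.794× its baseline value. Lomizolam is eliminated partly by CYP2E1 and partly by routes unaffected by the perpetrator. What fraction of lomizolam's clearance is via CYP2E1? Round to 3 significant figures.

CL'/CL = 1 / 0.794 = 1.259
2·fm + (1 − fm) = 1.259
fm = (1.259 − 1) / (2 − 1) = 0.259

0.259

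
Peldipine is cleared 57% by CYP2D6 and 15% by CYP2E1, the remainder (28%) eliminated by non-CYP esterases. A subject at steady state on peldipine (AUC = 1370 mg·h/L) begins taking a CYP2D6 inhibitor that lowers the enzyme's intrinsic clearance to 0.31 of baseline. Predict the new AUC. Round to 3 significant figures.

2.26 × 10³ mg·h/L

The CYP2D6 pathway (57% of clearance) is reduced to 0.31× activity: 0.57 × 0.31 = 0.1767.
CYP2E1 (15%) and the residual 28% are unaffected.
New clearance relative to baseline: 0.1767 + 0.15 + 0.28 = 0.6067.
New AUC = baseline ÷ relative clearance = 1370 / 0.6067 = 2.26 × 10³ mg·h/L.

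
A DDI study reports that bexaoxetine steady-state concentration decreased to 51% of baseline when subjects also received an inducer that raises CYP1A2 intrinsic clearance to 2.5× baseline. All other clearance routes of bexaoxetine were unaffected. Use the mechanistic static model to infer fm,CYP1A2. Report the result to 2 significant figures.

0.64

Write x for the fraction cleared via CYP1A2. The observed steady-state concentration change means clearance rose to 1/0.510 = 1.961 of baseline.
Setting x·2.5 + (1 − x) = 1.961 and solving: x = (1.961 − 1)/(2.5 − 1) = 0.64.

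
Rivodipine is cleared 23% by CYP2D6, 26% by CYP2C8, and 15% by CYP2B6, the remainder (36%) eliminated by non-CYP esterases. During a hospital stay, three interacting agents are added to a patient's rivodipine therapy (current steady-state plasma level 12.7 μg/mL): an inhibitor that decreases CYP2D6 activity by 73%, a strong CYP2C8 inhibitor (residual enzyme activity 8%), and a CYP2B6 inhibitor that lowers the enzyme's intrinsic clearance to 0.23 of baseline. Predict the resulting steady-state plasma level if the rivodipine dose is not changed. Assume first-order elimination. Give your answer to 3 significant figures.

The CYP2D6 pathway (23% of clearance) falls to 0.27× activity: 0.23 × 0.27 = 0.0621.
The CYP2C8 pathway (26% of clearance) is reduced to 0.08× activity: 0.26 × 0.08 = 0.0208.
The CYP2B6 pathway (15% of clearance) drops to 0.23× activity: 0.15 × 0.23 = 0.0345.
The remaining 36% of clearance is unaffected.
New clearance relative to baseline: 0.0621 + 0.0208 + 0.0345 + 0.36 = 0.4774.
Dividing the baseline by the relative clearance: 12.7 / 0.4774 = 26.6 μg/mL.

26.6 μg/mL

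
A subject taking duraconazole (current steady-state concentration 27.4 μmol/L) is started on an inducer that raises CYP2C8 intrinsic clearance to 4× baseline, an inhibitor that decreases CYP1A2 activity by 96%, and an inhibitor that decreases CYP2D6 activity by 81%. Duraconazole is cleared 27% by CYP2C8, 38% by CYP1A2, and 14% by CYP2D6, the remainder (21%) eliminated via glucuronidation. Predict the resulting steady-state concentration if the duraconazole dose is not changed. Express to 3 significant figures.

20.6 μmol/L

The CYP2C8 pathway (27% of clearance) is boosted to 4× activity: 0.27 × 4 = 1.08.
The CYP1A2 pathway (38% of clearance) falls to 0.04× activity: 0.38 × 0.04 = 0.0152.
The CYP2D6 pathway (14% of clearance) drops to 0.19× activity: 0.14 × 0.19 = 0.0266.
The remaining 21% of clearance is unaffected.
CL_new/CL_old = 1.08 + 0.0152 + 0.0266 + 0.21 = 1.3318.
Dividing the baseline by the relative clearance: 27.4 / 1.3318 = 20.6 μmol/L.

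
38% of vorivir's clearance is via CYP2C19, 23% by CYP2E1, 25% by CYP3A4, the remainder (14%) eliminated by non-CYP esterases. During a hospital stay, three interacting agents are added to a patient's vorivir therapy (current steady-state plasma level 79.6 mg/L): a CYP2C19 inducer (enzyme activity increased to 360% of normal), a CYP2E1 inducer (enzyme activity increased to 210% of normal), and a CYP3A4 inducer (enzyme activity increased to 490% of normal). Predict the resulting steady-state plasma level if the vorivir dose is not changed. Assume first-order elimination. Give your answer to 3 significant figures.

CYP2C19: 0.38 × 3.6 = 1.368
CYP2E1: 0.23 × 2.1 = 0.483
CYP3A4: 0.25 × 4.9 = 1.225
Other: 0.14 (unchanged)
Relative clearance = 1.368 + 0.483 + 1.225 + 0.14 = 3.216.
New steady-state plasma level = 79.6 / 3.216 = 24.8 mg/L (concentration scales inversely with clearance).

24.8 mg/L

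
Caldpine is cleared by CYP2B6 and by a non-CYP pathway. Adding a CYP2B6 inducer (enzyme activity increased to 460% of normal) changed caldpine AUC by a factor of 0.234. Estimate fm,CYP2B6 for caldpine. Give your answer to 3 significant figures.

0.909

Let fm be the CYP2B6 fraction. New clearance relative to baseline = fm × 4.6 + (1 − fm).
AUC ratio = 1 / (new CL fraction), so new CL fraction = 1 / 0.234 = 4.274.
fm × 4.6 + 1 − fm = 4.274  ⇒  fm × (4.6 − 1) = 3.274  ⇒  fm = 0.909.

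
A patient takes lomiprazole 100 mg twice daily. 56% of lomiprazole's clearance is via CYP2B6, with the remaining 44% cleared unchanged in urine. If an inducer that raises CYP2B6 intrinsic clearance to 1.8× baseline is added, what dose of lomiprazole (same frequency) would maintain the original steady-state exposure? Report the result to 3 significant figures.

The CYP2B6 pathway (56% of clearance) rises to 1.8× activity: 0.56 × 1.8 = 1.008.
Non-CYP routes (44%) are unchanged.
Relative clearance = 1.008 + 0.44 = 1.448.
Css,avg = (dose rate)/CL, so holding Css fixed requires dose ∝ CL: 100 × 1.448 = 145 mg.

145 mg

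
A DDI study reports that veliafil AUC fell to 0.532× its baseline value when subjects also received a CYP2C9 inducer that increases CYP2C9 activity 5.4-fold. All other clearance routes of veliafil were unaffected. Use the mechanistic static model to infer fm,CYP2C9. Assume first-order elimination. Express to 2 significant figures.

0.20

Let x = fm,CYP2C9. Because AUC ∝ 1/CL, relative clearance rose to 1/0.532 = 1.88.
Setting x·5.4 + (1 − x) = 1.88 and solving: x = (1.88 − 1)/(5.4 − 1) = 0.20.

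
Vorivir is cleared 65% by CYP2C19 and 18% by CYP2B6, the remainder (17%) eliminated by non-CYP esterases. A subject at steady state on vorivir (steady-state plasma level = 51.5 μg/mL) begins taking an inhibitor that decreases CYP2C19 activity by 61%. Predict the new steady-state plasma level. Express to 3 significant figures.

85.3 μg/mL

The CYP2C19 pathway (65% of clearance) is reduced to 0.39× activity: 0.65 × 0.39 = 0.2535.
CYP2B6 (18%) and the residual 17% are unaffected.
New clearance relative to baseline: 0.2535 + 0.18 + 0.17 = 0.6035.
New steady-state plasma level = baseline ÷ relative clearance = 51.5 / 0.6035 = 85.3 μg/mL.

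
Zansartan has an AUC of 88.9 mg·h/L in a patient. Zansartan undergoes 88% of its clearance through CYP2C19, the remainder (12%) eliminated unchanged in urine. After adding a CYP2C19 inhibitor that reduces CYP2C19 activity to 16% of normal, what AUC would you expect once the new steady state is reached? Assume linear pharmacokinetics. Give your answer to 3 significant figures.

CYP2C19: 0.88 × 0.16 = 0.1408
Other: 0.12 (unchanged)
Relative clearance = 0.1408 + 0.12 = 0.2608.
With dosing unchanged, AUC scales as 1/CL: 88.9 / 0.2608 = 341 mg·h/L.

341 mg·h/L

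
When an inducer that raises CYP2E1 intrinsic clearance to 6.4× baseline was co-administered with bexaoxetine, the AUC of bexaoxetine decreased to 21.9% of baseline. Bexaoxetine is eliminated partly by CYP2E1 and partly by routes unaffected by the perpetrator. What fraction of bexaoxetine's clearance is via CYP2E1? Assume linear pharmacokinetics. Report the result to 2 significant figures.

0.66

Let fm be the CYP2E1 fraction. New clearance relative to baseline = fm × 6.4 + (1 − fm).
AUC ratio = 1 / (new CL fraction), so new CL fraction = 1 / 0.219 = 4.566.
fm × 6.4 + 1 − fm = 4.566  ⇒  fm × (6.4 − 1) = 3.566  ⇒  fm = 0.66.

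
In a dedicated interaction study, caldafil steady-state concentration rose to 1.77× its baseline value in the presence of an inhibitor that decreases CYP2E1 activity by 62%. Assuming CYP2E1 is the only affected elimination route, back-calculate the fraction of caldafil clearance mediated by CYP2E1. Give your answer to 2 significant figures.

0.70

Let x = fm,CYP2E1. Because steady-state concentration ∝ 1/CL, relative clearance fell to 1/1.77 = 0.565.
Setting x·0.38 + (1 − x) = 0.565 and solving: x = (0.565 − 1)/(0.38 − 1) = 0.70.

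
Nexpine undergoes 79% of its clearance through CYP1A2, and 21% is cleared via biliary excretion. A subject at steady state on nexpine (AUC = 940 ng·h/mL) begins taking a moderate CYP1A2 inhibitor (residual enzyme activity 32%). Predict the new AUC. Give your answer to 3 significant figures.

CYP1A2: 0.79 × 0.32 = 0.2528
Other: 0.21 (unchanged)
CL_new/CL_old = 0.2528 + 0.21 = 0.4628.
New AUC = baseline ÷ relative clearance = 940 / 0.4628 = 2.03 × 10³ ng·h/mL.

2.03 × 10³ ng·h/mL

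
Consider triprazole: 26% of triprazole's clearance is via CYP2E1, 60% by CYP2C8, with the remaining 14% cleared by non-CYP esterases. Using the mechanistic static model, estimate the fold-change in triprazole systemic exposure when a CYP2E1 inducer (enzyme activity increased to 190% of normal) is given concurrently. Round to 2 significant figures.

The CYP2E1 pathway (26% of clearance) is boosted to 1.9× activity: 0.26 × 1.9 = 0.494.
CYP2C8 (60%) and the residual 14% are unaffected.
New clearance relative to baseline: 0.494 + 0.6 + 0.14 = 1.234.
Systemic exposure is inversely proportional to clearance, so the fold-change is 1 / 1.234 = 0.81.

0.81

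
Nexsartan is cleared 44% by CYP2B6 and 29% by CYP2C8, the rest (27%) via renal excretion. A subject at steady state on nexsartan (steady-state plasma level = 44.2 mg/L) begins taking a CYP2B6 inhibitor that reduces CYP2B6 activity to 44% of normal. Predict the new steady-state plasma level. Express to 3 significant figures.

CYP2B6: 0.44 × 0.44 = 0.1936
CYP2C8: 0.29 (unchanged)
Other: 0.27 (unchanged)
CL_new/CL_old = 0.1936 + 0.29 + 0.27 = 0.7536.
Steady-state plasma level ∝ 1/CL, so new value = 44.2 / 0.7536 = 58.7 mg/L.

58.7 mg/L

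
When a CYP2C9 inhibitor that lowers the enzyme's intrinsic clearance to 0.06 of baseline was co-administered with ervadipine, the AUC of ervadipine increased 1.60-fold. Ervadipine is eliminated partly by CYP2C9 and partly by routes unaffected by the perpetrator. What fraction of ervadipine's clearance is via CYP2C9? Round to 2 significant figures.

Let fm be the CYP2C9 fraction. New clearance relative to baseline = fm × 0.06 + (1 − fm).
AUC ratio = 1 / (new CL fraction), so new CL fraction = 1 / 1.60 = 0.625.
fm × 0.06 + 1 − fm = 0.625  ⇒  fm × (0.06 − 1) = −0.375  ⇒  fm = 0.40.

0.40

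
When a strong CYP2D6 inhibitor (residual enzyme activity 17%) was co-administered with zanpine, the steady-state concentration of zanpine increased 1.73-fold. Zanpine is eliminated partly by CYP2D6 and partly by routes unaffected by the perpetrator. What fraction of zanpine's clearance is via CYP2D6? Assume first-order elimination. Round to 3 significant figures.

Let x = fm,CYP2D6. Because steady-state concentration ∝ 1/CL, relative clearance fell to 1/1.73 = 0.578.
Only the CYP2D6 route changed, so 0.578 = x·0.17 + (1 − x), giving x = 0.508.

0.508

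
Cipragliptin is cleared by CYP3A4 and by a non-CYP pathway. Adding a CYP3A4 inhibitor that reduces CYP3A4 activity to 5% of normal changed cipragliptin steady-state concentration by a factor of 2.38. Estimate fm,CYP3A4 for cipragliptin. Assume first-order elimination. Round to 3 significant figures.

0.610

CL'/CL = 1 / 2.38 = 0.4202
0.05·fm + (1 − fm) = 0.4202
fm = (0.4202 − 1) / (0.05 − 1) = 0.610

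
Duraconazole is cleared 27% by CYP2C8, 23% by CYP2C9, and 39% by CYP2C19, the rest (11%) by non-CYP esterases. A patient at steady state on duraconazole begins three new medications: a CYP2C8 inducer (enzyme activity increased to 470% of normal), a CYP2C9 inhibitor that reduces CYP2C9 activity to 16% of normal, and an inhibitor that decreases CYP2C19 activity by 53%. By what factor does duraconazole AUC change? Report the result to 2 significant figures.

The CYP2C8 pathway (27% of clearance) is boosted to 4.7× activity: 0.27 × 4.7 = 1.269.
The CYP2C9 pathway (23% of clearance) is reduced to 0.16× activity: 0.23 × 0.16 = 0.0368.
The CYP2C19 pathway (39% of clearance) falls to 0.47× activity: 0.39 × 0.47 = 0.1833.
The remaining 11% of clearance is unaffected.
CL_new/CL_old = 1.269 + 0.0368 + 0.1833 + 0.11 = 1.5991.
AUC ∝ 1/CL: fold-change = 1 / 1.5991 = 0.63.

0.63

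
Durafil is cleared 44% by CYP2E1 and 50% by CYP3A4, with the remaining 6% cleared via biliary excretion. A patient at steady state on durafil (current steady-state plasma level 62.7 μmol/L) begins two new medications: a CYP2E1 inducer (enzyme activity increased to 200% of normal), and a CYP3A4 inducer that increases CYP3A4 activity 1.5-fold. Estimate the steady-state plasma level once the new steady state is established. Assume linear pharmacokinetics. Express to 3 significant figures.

37.1 μmol/L

The CYP2E1 pathway (44% of clearance) increases to 2× activity: 0.44 × 2 = 0.88.
The CYP3A4 pathway (50% of clearance) rises to 1.5× activity: 0.5 × 1.5 = 0.75.
Non-CYP routes (6%) are unchanged.
New clearance relative to baseline: 0.88 + 0.75 + 0.06 = 1.69.
Steady-state plasma level ∝ 1/CL: new value = 62.7 / 1.69 = 37.1 μmol/L.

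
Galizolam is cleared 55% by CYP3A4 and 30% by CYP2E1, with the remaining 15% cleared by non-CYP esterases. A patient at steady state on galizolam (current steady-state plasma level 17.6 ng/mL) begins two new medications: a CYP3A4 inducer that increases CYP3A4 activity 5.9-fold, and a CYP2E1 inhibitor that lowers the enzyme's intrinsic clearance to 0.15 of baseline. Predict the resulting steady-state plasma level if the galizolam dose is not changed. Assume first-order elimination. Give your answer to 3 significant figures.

5.12 ng/mL

The CYP3A4 pathway (55% of clearance) is boosted to 5.9× activity: 0.55 × 5.9 = 3.245.
The CYP2E1 pathway (30% of clearance) is reduced to 0.15× activity: 0.3 × 0.15 = 0.045.
Non-CYP routes (15%) are unchanged.
Relative clearance = 3.245 + 0.045 + 0.15 = 3.44.
New steady-state plasma level = 17.6 / 3.44 = 5.12 ng/mL (concentration scales inversely with clearance).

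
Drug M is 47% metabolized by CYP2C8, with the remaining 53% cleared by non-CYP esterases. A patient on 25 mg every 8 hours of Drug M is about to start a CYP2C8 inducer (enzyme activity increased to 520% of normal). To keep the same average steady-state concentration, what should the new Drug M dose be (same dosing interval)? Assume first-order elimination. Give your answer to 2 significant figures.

74 mg

The CYP2C8 pathway (47% of clearance) is boosted to 5.2× activity: 0.47 × 5.2 = 2.444.
Non-CYP routes (53%) are unchanged.
New clearance relative to baseline: 2.444 + 0.53 = 2.974.
To maintain the same steady-state level, dose must scale with clearance: new dose = 25 × 2.974 = 74 mg.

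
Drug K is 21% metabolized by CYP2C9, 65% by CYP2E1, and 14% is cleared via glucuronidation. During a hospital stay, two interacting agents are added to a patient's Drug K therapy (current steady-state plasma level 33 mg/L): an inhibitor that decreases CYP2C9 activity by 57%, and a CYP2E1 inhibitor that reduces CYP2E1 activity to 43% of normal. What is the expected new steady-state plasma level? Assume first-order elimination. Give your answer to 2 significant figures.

65 mg/L

The CYP2C9 pathway (21% of clearance) is reduced to 0.43× activity: 0.21 × 0.43 = 0.0903.
The CYP2E1 pathway (65% of clearance) falls to 0.43× activity: 0.65 × 0.43 = 0.2795.
Non-CYP routes (14%) are unchanged.
Relative clearance = 0.0903 + 0.2795 + 0.14 = 0.5098.
Dividing the baseline by the relative clearance: 33 / 0.5098 = 65 mg/L.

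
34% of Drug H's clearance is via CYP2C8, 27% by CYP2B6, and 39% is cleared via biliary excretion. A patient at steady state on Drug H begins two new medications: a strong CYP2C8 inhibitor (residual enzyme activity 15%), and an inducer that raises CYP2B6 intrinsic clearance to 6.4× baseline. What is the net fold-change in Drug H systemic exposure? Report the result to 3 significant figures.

0.461

The CYP2C8 pathway (34% of clearance) drops to 0.15× activity: 0.34 × 0.15 = 0.051.
The CYP2B6 pathway (27% of clearance) rises to 6.4× activity: 0.27 × 6.4 = 1.728.
The remaining 39% of clearance is unaffected.
Relative clearance = 0.051 + 1.728 + 0.39 = 2.169.
Systemic exposure ∝ 1/CL: fold-change = 1 / 2.169 = 0.461.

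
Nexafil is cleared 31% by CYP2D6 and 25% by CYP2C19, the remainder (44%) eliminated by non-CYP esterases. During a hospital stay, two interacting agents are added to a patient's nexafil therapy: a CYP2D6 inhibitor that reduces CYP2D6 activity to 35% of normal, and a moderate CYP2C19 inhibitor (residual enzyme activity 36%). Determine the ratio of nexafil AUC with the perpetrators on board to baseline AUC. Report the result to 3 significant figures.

The CYP2D6 pathway (31% of clearance) falls to 0.35× activity: 0.31 × 0.35 = 0.1085.
The CYP2C19 pathway (25% of clearance) drops to 0.36× activity: 0.25 × 0.36 = 0.09.
The remaining 44% of clearance is unaffected.
CL_new/CL_old = 0.1085 + 0.09 + 0.44 = 0.6385.
AUC ∝ 1/CL: fold-change = 1 / 0.6385 = 1.57.

1.57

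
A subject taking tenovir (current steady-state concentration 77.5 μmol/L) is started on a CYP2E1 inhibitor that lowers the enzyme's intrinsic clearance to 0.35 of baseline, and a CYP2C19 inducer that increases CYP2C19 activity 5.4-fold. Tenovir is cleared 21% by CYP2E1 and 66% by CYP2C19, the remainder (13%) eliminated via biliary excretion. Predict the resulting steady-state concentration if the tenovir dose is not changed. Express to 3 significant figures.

20.6 μmol/L

CYP2E1: 0.21 × 0.35 = 0.0735
CYP2C19: 0.66 × 5.4 = 3.564
Other: 0.13 (unchanged)
CL_new/CL_old = 0.0735 + 3.564 + 0.13 = 3.7675.
Steady-state concentration ∝ 1/CL: new value = 77.5 / 3.7675 = 20.6 μmol/L.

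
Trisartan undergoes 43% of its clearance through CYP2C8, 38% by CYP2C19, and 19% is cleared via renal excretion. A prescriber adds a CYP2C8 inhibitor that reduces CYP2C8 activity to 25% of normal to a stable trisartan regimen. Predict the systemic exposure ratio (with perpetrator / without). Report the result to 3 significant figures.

1.48

CYP2C8: 0.43 × 0.25 = 0.1075
CYP2C19: 0.38 (unchanged)
Other: 0.19 (unchanged)
CL_new/CL_old = 0.1075 + 0.38 + 0.19 = 0.6775.
Systemic exposure is inversely proportional to clearance, so the fold-change is 1 / 0.6775 = 1.48.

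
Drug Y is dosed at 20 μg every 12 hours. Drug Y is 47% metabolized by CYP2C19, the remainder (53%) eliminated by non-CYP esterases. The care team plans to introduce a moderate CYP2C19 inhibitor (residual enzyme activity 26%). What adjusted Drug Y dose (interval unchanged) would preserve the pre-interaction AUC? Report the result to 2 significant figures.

13 μg

The CYP2C19 pathway (47% of clearance) falls to 0.26× activity: 0.47 × 0.26 = 0.1222.
Non-CYP routes (53%) are unchanged.
Relative clearance = 0.1222 + 0.53 = 0.6522.
To maintain the same steady-state level, dose must scale with clearance: new dose = 20 × 0.6522 = 13 μg.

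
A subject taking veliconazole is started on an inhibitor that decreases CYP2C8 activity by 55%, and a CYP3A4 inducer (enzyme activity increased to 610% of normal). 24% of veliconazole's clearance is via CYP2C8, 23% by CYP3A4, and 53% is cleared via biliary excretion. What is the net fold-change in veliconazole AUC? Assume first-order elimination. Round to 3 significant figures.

CYP2C8: 0.24 × 0.45 = 0.108
CYP3A4: 0.23 × 6.1 = 1.403
Other: 0.53 (unchanged)
Relative clearance = 0.108 + 1.403 + 0.53 = 2.041.
Net AUC ratio = 1 / 2.041 = 0.490.

0.490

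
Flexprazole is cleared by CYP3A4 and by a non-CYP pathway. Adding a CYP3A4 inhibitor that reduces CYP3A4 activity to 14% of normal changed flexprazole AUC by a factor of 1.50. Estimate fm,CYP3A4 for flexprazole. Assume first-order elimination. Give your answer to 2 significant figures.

0.39

Let x = fm,CYP3A4. Because AUC ∝ 1/CL, relative clearance fell to 1/1.50 = 0.6667.
Setting x·0.14 + (1 − x) = 0.6667 and solving: x = (0.6667 − 1)/(0.14 − 1) = 0.39.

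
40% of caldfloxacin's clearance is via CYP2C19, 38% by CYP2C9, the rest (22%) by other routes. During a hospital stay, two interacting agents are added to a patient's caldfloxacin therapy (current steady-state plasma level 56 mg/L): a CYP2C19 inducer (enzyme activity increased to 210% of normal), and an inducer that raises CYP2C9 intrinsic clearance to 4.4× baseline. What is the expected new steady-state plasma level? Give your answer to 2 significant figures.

20 mg/L

The CYP2C19 pathway (40% of clearance) rises to 2.1× activity: 0.4 × 2.1 = 0.84.
The CYP2C9 pathway (38% of clearance) is boosted to 4.4× activity: 0.38 × 4.4 = 1.672.
Non-CYP routes (22%) are unchanged.
CL_new/CL_old = 0.84 + 1.672 + 0.22 = 2.732.
New steady-state plasma level = 56 / 2.732 = 20 mg/L (concentration scales inversely with clearance).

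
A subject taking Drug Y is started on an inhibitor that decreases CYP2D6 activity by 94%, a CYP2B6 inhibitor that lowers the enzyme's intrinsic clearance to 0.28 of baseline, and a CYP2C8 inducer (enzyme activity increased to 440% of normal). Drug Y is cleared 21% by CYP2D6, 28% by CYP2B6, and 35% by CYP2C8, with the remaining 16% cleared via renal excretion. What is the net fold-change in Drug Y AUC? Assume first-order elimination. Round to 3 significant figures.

The CYP2D6 pathway (21% of clearance) falls to 0.06× activity: 0.21 × 0.06 = 0.0126.
The CYP2B6 pathway (28% of clearance) falls to 0.28× activity: 0.28 × 0.28 = 0.0784.
The CYP2C8 pathway (35% of clearance) is boosted to 4.4× activity: 0.35 × 4.4 = 1.54.
Non-CYP routes (16%) are unchanged.
New clearance relative to baseline: 0.0126 + 0.0784 + 1.54 + 0.16 = 1.791.
Because AUC varies inversely with clearance, the combined effect is 1 / 1.791 = 0.558.

0.558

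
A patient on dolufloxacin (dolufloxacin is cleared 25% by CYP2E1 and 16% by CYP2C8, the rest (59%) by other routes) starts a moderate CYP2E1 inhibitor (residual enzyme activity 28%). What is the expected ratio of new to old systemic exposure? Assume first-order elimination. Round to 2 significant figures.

1.2

The CYP2E1 pathway (25% of clearance) is reduced to 0.28× activity: 0.25 × 0.28 = 0.07.
CYP2C8 (16%) and the residual 59% are unaffected.
Relative clearance = 0.07 + 0.16 + 0.59 = 0.82.
Systemic exposure ratio = CL_old/CL_new = 1 / 0.82 = 1.2.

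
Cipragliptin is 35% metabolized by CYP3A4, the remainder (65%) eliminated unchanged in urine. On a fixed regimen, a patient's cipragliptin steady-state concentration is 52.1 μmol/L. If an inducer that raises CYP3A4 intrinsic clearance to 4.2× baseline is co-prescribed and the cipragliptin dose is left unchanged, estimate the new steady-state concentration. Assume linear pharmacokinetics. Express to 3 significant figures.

24.6 μmol/L

The CYP3A4 pathway (35% of clearance) is boosted to 4.2× activity: 0.35 × 4.2 = 1.47.
Non-CYP routes (65%) are unchanged.
Relative clearance = 1.47 + 0.65 = 2.12.
With dosing unchanged, steady-state concentration scales as 1/CL: 52.1 / 2.12 = 24.6 μmol/L.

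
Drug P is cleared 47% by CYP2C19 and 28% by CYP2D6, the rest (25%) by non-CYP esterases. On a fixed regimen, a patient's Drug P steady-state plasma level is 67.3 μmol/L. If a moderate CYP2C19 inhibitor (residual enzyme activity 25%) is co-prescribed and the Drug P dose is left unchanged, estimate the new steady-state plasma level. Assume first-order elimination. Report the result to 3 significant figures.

The CYP2C19 pathway (47% of clearance) is reduced to 0.25× activity: 0.47 × 0.25 = 0.1175.
CYP2D6 (28%) and the residual 25% are unaffected.
CL_new/CL_old = 0.1175 + 0.28 + 0.25 = 0.6475.
New steady-state plasma level = baseline ÷ relative clearance = 67.3 / 0.6475 = 104 μmol/L.

104 μmol/L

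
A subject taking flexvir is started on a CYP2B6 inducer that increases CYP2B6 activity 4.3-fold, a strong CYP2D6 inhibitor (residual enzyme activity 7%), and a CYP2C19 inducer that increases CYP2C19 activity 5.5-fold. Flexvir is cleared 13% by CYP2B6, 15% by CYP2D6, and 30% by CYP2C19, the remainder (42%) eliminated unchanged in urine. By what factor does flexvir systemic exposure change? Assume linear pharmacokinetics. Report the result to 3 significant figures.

0.379

The CYP2B6 pathway (13% of clearance) increases to 4.3× activity: 0.13 × 4.3 = 0.559.
The CYP2D6 pathway (15% of clearance) is reduced to 0.07× activity: 0.15 × 0.07 = 0.0105.
The CYP2C19 pathway (30% of clearance) increases to 5.5× activity: 0.3 × 5.5 = 1.65.
Non-CYP routes (42%) are unchanged.
CL_new/CL_old = 0.559 + 0.0105 + 1.65 + 0.42 = 2.6395.
Because systemic exposure varies inversely with clearance, the combined effect is 1 / 2.6395 = 0.379.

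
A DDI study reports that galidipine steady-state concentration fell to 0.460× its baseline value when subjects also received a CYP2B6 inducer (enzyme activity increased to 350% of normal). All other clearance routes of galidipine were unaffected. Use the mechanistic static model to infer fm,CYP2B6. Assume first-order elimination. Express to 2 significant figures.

0.47

Let x = fm,CYP2B6. Because steady-state concentration ∝ 1/CL, relative clearance rose to 1/0.460 = 2.174.
Setting x·3.5 + (1 − x) = 2.174 and solving: x = (2.174 − 1)/(3.5 − 1) = 0.47.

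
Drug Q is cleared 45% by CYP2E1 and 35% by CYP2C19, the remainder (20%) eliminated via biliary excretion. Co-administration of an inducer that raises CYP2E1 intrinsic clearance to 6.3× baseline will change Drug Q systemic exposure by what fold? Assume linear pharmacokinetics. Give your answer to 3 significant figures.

0.295

The CYP2E1 pathway (45% of clearance) increases to 6.3× activity: 0.45 × 6.3 = 2.835.
CYP2C19 (35%) and the residual 20% are unaffected.
Relative clearance = 2.835 + 0.35 + 0.2 = 3.385.
Systemic exposure ratio = CL_old/CL_new = 1 / 3.385 = 0.295.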